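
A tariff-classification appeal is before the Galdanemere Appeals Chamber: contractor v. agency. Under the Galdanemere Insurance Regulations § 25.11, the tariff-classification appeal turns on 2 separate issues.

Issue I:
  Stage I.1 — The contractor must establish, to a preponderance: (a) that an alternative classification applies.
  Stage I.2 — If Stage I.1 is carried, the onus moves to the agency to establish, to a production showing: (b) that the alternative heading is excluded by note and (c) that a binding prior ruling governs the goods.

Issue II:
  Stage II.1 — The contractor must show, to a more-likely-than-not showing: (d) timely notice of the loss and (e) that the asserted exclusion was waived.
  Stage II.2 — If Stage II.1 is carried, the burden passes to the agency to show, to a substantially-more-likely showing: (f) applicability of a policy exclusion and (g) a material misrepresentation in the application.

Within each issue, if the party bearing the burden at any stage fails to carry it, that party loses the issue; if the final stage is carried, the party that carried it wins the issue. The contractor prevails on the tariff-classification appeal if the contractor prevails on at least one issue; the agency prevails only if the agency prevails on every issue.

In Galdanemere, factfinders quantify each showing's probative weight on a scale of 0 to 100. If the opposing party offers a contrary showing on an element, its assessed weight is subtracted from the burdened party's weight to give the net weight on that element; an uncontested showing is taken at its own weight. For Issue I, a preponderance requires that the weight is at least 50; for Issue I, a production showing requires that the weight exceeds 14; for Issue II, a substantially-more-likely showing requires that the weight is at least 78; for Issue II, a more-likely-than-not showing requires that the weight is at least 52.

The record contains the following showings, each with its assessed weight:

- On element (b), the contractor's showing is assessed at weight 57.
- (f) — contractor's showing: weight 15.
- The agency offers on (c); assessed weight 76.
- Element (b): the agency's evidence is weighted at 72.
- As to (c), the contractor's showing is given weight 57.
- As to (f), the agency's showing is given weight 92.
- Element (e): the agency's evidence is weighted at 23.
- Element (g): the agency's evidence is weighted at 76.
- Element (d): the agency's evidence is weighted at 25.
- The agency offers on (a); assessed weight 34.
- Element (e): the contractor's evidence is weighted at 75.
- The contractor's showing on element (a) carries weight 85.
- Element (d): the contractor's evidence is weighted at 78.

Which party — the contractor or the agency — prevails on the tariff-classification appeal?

— Issue I —
At Stage I.1 the contractor must meet a preponderance (weight is at least 50): on (a) the weight is 85 less the opposing 34 gives net 51, ≥ 50, so (a) meets the standard.
  The contractor carries Stage I.1; the agency now bears the burden.
At Stage I.2 the agency must meet a production showing (weight exceeds 14): on (b) the weight is 72 less the opposing 57 gives net 15, which does exceed 14, so (b) meets the standard; on (c) the weight is 76 less the opposing 57 gives net 19, > 14, so (c) meets the standard.
  Stage I.2 carried; the final stage is satisfied.
With every stage satisfied, the agency prevails on this issue.
— Issue II —
Stage II.1 (contractor, a more-likely-than-not showing, weight is at least 52): (d) net 78−25=53 ≥ 52 — meets; (e) net 75−23=52 ≥ 52 — meets.
  Stage II.1 carried; the burden shifts to the agency.
Stage II.2 (agency, a substantially-more-likely showing, weight is at least 78): (f) net 92−15=77 < 78 — fails; (g) 76 < 78 — fails.
  Not every element is met, so the agency fails to carry Stage II.2.
The analysis ends at Stage II.2; the contractor prevails on this issue.
Per-issue: Issue I → agency; Issue II → contractor. The contractor must prevail on at least one issue; overall, the contractor prevails.

contractor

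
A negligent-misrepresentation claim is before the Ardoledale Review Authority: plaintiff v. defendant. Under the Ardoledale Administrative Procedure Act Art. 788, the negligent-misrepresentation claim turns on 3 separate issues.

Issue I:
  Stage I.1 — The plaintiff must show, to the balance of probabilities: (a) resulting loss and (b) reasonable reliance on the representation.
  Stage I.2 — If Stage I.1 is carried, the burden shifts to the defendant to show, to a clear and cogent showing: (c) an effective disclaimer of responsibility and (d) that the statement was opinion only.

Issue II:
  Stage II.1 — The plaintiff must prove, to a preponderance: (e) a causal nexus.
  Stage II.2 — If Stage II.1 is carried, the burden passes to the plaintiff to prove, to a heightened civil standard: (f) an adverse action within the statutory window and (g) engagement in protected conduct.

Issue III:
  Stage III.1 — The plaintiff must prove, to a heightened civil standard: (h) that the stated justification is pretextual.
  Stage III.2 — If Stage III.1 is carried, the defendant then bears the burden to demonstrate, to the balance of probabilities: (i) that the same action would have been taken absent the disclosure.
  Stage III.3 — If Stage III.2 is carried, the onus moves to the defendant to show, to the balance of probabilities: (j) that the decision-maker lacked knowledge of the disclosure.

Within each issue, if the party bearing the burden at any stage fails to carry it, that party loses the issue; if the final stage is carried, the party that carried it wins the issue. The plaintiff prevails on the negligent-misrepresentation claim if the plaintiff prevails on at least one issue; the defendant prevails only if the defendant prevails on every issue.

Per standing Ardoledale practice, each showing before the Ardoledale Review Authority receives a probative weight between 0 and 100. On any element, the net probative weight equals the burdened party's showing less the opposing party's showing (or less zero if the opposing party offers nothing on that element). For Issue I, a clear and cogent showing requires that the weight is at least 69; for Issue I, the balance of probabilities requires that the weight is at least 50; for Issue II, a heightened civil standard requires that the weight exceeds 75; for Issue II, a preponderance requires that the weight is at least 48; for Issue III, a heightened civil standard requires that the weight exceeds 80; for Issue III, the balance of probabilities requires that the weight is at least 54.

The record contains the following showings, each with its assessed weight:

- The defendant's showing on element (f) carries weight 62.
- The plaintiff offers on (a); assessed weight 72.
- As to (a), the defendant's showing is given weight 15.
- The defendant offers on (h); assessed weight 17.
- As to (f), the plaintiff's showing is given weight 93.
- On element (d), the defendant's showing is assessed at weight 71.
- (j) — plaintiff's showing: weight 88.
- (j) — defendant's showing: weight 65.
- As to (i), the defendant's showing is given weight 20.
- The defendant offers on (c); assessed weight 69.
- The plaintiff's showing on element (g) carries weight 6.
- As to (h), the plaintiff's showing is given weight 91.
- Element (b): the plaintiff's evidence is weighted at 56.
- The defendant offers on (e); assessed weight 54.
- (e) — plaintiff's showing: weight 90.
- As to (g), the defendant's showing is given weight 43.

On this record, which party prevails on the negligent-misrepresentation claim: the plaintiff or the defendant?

— Issue I —
Stage I.1 (plaintiff, the balance of probabilities, weight is at least 50): (a) net 72−15=57 ≥ 50 — meets; (b) 56 ≥ 50 — meets.
  Stage I.1 is satisfied; the onus moves to the defendant.
Stage I.2 (defendant, a clear and cogent showing, weight is at least 69): (c) 69 ≥ 69 — meets; (d) 71 ≥ 69 — meets.
  All elements met at the final stage.
All stages carried — the defendant prevails on this issue.
— Issue II —
Stage II.1 — burden on plaintiff; standard: a preponderance (weight is at least 48).
    (e): 90 − 54 = 36 < 48 [not met]
  Not every element is met, so the plaintiff fails to carry Stage II.1.
So the defendant prevails on this issue.
— Issue III —
Stage III.1 (plaintiff, a heightened civil standard, weight exceeds 80): (h) net 91−17=74 ≤ 80 — fails.
  Stage III.1 not carried; the plaintiff fails its burden.
The defendant prevails on this issue.
Per-issue: Issue I → defendant; Issue II → defendant; Issue III → defendant. The plaintiff must prevail on at least one issue; overall, the defendant prevails.

defendant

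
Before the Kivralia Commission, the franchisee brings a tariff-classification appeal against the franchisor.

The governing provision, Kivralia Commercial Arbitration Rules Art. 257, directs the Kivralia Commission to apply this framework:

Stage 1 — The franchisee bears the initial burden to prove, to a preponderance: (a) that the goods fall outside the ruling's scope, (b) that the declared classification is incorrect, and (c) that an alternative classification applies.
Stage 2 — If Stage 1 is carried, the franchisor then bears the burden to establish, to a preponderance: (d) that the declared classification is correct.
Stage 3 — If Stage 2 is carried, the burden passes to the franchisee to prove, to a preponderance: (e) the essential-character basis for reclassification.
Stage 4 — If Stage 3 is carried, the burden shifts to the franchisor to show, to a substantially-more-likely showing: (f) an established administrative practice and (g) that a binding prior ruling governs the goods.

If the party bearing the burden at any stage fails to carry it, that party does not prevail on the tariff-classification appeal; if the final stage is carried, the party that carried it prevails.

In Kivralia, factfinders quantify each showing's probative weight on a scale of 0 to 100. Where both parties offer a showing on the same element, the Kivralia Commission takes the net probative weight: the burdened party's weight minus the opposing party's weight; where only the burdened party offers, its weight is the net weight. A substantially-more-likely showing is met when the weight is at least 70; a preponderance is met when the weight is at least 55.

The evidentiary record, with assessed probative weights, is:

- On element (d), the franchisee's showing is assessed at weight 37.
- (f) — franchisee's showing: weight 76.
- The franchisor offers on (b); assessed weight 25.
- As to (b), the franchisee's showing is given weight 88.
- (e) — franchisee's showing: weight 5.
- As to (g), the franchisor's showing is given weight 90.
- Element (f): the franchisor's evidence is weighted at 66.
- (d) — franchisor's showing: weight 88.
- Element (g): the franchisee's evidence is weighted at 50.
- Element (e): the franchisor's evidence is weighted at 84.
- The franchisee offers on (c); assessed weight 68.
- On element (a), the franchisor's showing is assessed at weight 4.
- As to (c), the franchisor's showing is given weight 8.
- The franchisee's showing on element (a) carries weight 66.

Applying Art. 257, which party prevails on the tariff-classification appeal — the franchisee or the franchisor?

franchisee

Stage 1 (franchisee, a preponderance, weight is at least 55): (a) net 66−4=62 ≥ 55 — meets; (b) net 88−25=63 ≥ 55 — meets; (c) net 68−8=60 ≥ 55 — meets.
  Stage 1 carried; the burden shifts to the franchisor.
Stage 2 (franchisor, a preponderance, weight is at least 55): (d) net 88−37=51 < 55 — fails.
  The franchisor does not carry Stage 2.
The analysis ends at Stage 2; the franchisee prevails.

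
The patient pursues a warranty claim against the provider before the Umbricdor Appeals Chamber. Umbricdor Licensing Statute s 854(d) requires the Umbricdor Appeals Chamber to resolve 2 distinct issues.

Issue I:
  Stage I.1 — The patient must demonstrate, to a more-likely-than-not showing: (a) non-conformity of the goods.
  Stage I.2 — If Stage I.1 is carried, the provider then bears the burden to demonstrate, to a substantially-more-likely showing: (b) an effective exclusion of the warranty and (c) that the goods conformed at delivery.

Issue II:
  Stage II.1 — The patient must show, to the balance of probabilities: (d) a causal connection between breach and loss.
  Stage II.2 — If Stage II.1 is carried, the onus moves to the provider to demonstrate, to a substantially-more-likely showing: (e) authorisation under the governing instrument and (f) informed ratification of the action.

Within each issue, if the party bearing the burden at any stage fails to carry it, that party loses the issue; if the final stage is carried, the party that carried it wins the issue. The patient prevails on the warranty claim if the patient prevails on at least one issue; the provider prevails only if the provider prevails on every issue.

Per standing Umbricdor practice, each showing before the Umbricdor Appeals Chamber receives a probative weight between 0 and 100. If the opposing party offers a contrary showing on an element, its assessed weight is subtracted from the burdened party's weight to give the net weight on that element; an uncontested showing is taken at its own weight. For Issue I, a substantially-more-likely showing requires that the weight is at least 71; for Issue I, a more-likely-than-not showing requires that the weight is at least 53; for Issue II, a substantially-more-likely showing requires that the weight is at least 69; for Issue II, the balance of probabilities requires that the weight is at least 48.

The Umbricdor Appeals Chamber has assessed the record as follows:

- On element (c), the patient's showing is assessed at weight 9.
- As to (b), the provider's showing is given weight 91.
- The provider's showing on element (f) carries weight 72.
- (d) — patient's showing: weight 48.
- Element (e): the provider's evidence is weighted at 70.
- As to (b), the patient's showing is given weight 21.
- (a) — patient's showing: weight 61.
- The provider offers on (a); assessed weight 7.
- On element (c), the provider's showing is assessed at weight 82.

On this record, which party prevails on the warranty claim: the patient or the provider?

patient

— Issue I —
Stage I.1 (patient, a more-likely-than-not showing, weight is at least 53): (a) net 61−7=54 ≥ 53 — meets.
  Stage I.1 carried; the burden shifts to the provider.
Stage I.2 (provider, a substantially-more-likely showing, weight is at least 71): (b) net 91−21=70 < 71 — fails; (c) net 82−9=73 ≥ 71 — meets.
  The provider does not carry Stage I.2.
The patient prevails on this issue.
— Issue II —
At Stage II.1 the patient must meet the balance of probabilities (weight is at least 48): on (d) the weight is 48, which does reach 48, so (d) meets the standard.
  The patient carries Stage II.1; the provider now bears the burden.
At Stage II.2 the provider must meet a substantially-more-likely showing (weight is at least 69): on (e) the weight is 70, ≥ 69, so (e) meets the standard; on (f) the weight is 72, which does reach 69, so (f) meets the standard.
  Stage II.2 carried; the final stage is satisfied.
All stages carried — the provider prevails on this issue.
Per-issue: Issue I → patient; Issue II → provider. The patient must prevail on at least one issue; overall, the patient prevails.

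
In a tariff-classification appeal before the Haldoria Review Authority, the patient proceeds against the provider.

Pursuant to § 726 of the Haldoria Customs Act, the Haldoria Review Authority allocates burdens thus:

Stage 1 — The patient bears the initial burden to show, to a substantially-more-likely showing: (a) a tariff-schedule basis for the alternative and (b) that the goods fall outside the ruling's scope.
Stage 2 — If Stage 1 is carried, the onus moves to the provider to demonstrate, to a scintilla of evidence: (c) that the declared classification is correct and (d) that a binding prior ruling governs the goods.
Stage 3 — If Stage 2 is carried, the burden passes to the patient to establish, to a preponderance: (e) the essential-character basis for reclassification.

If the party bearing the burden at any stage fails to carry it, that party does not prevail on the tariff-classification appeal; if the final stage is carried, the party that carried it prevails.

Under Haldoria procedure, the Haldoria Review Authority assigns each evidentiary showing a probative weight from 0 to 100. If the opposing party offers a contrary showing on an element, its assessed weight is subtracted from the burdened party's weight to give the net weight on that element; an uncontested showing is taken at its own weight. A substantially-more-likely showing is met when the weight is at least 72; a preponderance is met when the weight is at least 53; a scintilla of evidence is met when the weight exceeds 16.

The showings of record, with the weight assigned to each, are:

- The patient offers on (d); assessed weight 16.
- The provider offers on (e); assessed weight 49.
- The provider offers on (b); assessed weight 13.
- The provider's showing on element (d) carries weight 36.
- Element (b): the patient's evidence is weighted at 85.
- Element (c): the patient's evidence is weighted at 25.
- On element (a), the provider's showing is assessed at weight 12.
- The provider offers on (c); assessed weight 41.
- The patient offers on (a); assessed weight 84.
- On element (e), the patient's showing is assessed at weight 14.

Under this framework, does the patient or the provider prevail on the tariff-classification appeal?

patient

Stage 1 (patient, a substantially-more-likely showing, weight is at least 72): (a) net 84−12=72 ≥ 72 — meets; (b) net 85−13=72 ≥ 72 — meets.
  Stage 1 is satisfied; the onus moves to the provider.
Stage 2 (provider, a scintilla of evidence, weight exceeds 16): (c) net 41−25=16 ≤ 16 — fails; (d) net 36−16=20 > 16 — meets.
  Not every element is met, so the provider fails to carry Stage 2.
The patient prevails.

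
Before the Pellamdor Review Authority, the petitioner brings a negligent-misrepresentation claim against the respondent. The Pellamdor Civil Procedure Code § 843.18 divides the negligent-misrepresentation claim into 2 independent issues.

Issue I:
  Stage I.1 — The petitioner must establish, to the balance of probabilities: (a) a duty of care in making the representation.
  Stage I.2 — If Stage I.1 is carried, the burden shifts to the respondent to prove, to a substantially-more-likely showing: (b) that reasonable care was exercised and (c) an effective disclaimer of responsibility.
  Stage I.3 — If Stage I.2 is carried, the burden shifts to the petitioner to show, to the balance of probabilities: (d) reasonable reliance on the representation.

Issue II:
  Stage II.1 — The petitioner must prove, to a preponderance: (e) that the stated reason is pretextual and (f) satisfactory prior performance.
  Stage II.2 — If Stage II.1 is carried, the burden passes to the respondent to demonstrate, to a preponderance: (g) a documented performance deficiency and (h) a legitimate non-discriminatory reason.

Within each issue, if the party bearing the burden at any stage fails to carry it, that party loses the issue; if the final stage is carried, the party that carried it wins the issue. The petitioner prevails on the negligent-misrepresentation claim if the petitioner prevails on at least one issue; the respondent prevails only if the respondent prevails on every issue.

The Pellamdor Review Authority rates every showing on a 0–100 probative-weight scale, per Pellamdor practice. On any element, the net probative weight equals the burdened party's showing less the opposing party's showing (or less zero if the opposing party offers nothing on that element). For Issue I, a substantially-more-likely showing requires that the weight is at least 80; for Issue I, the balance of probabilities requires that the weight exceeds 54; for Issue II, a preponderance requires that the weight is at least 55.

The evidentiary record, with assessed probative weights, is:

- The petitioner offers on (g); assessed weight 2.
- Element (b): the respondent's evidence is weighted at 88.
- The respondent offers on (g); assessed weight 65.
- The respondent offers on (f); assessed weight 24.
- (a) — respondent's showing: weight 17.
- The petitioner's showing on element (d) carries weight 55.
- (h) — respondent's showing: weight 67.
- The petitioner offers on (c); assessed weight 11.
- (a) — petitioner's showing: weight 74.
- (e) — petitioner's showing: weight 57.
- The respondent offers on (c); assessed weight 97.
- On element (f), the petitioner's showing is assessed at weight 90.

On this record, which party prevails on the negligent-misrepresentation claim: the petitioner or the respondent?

petitioner

— Issue I —
Stage I.1 (petitioner, the balance of probabilities, weight exceeds 54): (a) net 74−17=57 > 54 — meets.
  Stage I.1 carried; the burden shifts to the respondent.
Stage I.2 (respondent, a substantially-more-likely showing, weight is at least 80): (b) 88 ≥ 80 — meets; (c) net 97−11=86 ≥ 80 — meets.
  Stage I.2 is satisfied; the onus moves to the petitioner.
Stage I.3 (petitioner, the balance of probabilities, weight exceeds 54): (d) 55 > 54 — meets.
  All elements met at the final stage.
All stages carried — the petitioner prevails on this issue.
— Issue II —
Stage II.1 (petitioner, a preponderance, weight is at least 55): (e) 57 ≥ 55 — meets; (f) net 90−24=66 ≥ 55 — meets.
  Stage II.1 is satisfied; the onus moves to the respondent.
Stage II.2 (respondent, a preponderance, weight is at least 55): (g) net 65−2=63 ≥ 55 — meets; (h) 67 ≥ 55 — meets.
  The respondent carries the last stage.
All stages carried — the respondent prevails on this issue.
Per-issue: Issue I → petitioner; Issue II → respondent. The petitioner must prevail on at least one issue; overall, the petitioner prevails.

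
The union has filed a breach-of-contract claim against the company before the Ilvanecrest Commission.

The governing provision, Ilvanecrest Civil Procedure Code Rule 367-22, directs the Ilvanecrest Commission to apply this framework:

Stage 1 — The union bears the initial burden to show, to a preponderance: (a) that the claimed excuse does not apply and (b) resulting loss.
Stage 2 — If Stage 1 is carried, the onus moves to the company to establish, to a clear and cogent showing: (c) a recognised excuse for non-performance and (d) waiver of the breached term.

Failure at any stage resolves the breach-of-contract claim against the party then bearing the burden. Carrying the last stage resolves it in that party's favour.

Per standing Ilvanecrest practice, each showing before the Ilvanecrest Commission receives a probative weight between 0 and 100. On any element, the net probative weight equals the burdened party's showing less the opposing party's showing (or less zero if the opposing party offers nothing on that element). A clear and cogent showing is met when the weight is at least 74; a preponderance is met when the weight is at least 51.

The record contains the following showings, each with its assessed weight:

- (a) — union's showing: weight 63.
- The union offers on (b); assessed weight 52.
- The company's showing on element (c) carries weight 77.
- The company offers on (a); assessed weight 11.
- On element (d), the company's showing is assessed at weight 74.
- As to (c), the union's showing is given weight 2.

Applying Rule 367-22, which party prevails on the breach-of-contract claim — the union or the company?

company

At Stage 1 the union must meet a preponderance (weight is at least 51): on (a) the weight is 63 less the opposing 11 gives net 52, which does reach 51, so (a) meets the standard; on (b) the weight is 52, which does reach 51, so (b) meets the standard.
  All elements met. The burden passes to the company.
At Stage 2 the company must meet a clear and cogent showing (weight is at least 74): on (c) the weight is 77 less the opposing 2 gives net 75, which does reach 74, so (c) meets the standard; on (d) the weight is 74, ≥ 74, so (d) meets the standard.
  The company carries the last stage.
With every stage satisfied, the company prevails.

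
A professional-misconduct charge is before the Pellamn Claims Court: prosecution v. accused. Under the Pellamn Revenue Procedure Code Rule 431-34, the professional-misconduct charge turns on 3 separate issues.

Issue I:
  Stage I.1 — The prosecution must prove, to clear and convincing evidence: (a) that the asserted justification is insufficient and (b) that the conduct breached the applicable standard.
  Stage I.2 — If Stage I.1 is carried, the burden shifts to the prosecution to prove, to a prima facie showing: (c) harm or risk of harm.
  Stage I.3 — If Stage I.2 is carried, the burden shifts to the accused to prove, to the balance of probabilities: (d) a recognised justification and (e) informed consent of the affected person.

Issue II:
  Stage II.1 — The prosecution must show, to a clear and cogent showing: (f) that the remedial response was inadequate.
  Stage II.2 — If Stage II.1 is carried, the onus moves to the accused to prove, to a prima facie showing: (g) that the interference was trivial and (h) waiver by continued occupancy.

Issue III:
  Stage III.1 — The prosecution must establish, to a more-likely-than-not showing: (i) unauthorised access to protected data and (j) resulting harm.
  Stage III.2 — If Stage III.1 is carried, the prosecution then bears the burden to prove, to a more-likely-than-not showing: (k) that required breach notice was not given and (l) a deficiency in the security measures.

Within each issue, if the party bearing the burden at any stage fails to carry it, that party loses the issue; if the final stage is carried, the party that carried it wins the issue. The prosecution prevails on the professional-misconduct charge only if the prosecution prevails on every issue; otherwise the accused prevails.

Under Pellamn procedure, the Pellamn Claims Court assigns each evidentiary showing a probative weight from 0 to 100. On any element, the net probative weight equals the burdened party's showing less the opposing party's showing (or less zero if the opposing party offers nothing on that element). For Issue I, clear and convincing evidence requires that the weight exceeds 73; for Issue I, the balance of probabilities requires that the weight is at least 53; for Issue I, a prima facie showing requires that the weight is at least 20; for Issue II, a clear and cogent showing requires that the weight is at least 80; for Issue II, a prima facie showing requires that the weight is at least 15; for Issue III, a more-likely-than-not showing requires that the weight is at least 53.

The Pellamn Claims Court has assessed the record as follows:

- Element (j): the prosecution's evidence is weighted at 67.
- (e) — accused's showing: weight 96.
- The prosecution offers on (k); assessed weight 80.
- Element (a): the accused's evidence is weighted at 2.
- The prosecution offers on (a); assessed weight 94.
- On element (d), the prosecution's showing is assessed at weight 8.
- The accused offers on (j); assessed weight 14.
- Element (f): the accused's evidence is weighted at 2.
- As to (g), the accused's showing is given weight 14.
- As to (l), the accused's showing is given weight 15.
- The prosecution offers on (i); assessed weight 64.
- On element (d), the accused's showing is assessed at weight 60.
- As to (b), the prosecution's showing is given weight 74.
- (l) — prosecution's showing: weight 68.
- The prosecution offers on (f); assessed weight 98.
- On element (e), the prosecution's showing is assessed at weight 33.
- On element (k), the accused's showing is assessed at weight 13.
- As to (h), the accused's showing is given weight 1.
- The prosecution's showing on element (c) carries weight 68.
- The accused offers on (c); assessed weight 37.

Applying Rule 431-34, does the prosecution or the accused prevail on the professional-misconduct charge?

— Issue I —
Stage I.1 — burden on prosecution; standard: clear and convincing evidence (weight exceeds 73).
    (a): 94 − 2 = 92 > 73 [met]
    (b): 74 > 73 [met]
  Stage I.1 carried; the burden remains with the prosecution.
Stage I.2 — burden on prosecution; standard: a prima facie showing (weight is at least 20).
    (c): 68 − 37 = 31 ≥ 20 [met]
  Stage I.2 is satisfied; the onus moves to the accused.
Stage I.3 — burden on accused; standard: the balance of probabilities (weight is at least 53).
    (d): 60 − 8 = 52 < 53 [not met]
    (e): 96 − 33 = 63 ≥ 53 [met]
  Not every element is met, so the accused fails to carry Stage I.3.
The analysis ends at Stage I.3; the prosecution prevails on this issue.
— Issue II —
Stage II.1 (prosecution, a clear and cogent showing, weight is at least 80): (f) net 98−2=96 ≥ 80 — meets.
  Stage II.1 carried; the burden shifts to the accused.
Stage II.2 (accused, a prima facie showing, weight is at least 15): (g) 14 < 15 — fails; (h) 1 < 15 — fails.
  Not every element is met, so the accused fails to carry Stage II.2.
The prosecution prevails on this issue.
— Issue III —
Stage III.1 — burden on prosecution; standard: a more-likely-than-not showing (weight is at least 53).
    (i): 64 ≥ 53 [met]
    (j): 67 − 14 = 53 ≥ 53 [met]
  All elements met. The prosecution retains the burden for Stage III.2.
Stage III.2 — burden on prosecution; standard: a more-likely-than-not showing (weight is at least 53).
    (k): 80 − 13 = 67 ≥ 53 [met]
    (l): 68 − 15 = 53 ≥ 53 [met]
  The prosecution carries the last stage.
Every stage carried; the prosecution prevails on this issue.
Per-issue: Issue I → prosecution; Issue II → prosecution; Issue III → prosecution. The prosecution must prevail on every issue; overall, the prosecution prevails.

prosecution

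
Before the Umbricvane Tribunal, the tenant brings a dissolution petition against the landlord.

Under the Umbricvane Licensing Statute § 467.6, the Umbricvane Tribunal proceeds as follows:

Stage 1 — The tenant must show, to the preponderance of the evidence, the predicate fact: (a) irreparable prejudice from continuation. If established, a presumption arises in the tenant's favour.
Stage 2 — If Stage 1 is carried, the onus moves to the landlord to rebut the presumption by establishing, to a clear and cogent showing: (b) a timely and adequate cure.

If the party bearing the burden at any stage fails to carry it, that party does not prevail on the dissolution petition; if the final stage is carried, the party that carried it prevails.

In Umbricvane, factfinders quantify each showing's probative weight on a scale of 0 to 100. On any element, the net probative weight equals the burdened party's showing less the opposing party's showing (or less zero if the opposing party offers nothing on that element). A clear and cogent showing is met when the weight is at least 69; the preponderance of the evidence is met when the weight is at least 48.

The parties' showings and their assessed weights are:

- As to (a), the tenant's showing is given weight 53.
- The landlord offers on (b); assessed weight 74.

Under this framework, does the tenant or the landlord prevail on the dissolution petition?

landlord

Stage 1 (tenant, the preponderance of the evidence, weight is at least 48): (a) 53 ≥ 48 — meets.
  Stage 1 carried; the burden shifts to the landlord.
Stage 2 (landlord, a clear and cogent showing, weight is at least 69): (b) 74 ≥ 69 — meets.
  Stage 2 carried; the final stage is satisfied.
With every stage satisfied, the landlord prevails.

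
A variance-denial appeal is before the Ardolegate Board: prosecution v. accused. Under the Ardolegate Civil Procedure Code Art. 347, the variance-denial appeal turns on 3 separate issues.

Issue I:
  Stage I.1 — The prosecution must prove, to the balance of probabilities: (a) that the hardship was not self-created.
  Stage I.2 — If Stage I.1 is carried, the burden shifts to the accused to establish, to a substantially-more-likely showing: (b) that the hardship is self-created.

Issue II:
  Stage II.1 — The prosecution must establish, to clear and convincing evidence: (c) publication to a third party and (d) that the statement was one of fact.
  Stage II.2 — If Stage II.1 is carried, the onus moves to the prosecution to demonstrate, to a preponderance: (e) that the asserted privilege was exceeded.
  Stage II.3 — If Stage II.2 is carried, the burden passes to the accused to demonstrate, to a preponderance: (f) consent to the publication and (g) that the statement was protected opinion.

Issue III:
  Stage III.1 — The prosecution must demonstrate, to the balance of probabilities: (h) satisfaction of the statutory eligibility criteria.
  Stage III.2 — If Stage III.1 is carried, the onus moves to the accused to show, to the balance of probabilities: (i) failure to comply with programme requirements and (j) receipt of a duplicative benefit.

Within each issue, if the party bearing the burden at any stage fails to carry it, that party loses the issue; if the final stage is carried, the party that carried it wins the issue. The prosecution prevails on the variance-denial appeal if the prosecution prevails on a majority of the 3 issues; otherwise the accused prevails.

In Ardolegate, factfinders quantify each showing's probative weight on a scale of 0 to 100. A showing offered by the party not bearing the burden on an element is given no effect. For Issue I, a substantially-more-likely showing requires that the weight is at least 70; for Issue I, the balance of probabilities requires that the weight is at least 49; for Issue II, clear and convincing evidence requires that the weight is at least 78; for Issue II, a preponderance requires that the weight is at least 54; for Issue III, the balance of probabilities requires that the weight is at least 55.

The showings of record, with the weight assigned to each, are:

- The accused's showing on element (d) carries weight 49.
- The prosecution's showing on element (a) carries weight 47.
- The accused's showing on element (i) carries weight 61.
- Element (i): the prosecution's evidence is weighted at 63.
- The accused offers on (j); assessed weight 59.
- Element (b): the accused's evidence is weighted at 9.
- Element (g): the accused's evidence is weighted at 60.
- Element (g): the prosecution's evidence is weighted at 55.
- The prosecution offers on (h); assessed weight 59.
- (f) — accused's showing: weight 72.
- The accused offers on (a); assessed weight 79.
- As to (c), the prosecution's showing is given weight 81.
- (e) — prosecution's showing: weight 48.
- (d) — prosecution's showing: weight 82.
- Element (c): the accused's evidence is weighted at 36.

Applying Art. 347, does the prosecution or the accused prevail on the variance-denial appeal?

— Issue I —
At Stage I.1 the prosecution must meet the balance of probabilities (weight is at least 49): on (a) the weight is 47 (the accused's 79 is given no effect), which does not reach 49, so (a) does not meet the standard.
  Not every element is met, so the prosecution fails to carry Stage I.1.
The accused prevails on this issue.
— Issue II —
At Stage II.1 the prosecution must meet clear and convincing evidence (weight is at least 78): on (c) the weight is 81 (the accused's 36 is given no effect), ≥ 78, so (c) meets the standard; on (d) the weight is 82 (the accused's 49 is given no effect), ≥ 78, so (d) meets the standard.
  Stage II.1 carried; the burden remains with the prosecution.
At Stage II.2 the prosecution must meet a preponderance (weight is at least 54): on (e) the weight is 48, which does not reach 54, so (e) does not meet the standard.
  The prosecution does not carry Stage II.2.
So the accused prevails on this issue.
— Issue III —
Stage III.1 (prosecution, the balance of probabilities, weight is at least 55): (h) 59 ≥ 55 — meets.
  Stage III.1 carried; the burden shifts to the accused.
Stage III.2 (accused, the balance of probabilities, weight is at least 55): (i) 61 (prosecution's 63 disregarded) ≥ 55 — meets; (j) 59 ≥ 55 — meets.
  The accused carries the last stage.
All stages carried — the accused prevails on this issue.
Per-issue: Issue I → accused; Issue II → accused; Issue III → accused. The prosecution must prevail on a majority of issues; overall, the accused prevails.

accused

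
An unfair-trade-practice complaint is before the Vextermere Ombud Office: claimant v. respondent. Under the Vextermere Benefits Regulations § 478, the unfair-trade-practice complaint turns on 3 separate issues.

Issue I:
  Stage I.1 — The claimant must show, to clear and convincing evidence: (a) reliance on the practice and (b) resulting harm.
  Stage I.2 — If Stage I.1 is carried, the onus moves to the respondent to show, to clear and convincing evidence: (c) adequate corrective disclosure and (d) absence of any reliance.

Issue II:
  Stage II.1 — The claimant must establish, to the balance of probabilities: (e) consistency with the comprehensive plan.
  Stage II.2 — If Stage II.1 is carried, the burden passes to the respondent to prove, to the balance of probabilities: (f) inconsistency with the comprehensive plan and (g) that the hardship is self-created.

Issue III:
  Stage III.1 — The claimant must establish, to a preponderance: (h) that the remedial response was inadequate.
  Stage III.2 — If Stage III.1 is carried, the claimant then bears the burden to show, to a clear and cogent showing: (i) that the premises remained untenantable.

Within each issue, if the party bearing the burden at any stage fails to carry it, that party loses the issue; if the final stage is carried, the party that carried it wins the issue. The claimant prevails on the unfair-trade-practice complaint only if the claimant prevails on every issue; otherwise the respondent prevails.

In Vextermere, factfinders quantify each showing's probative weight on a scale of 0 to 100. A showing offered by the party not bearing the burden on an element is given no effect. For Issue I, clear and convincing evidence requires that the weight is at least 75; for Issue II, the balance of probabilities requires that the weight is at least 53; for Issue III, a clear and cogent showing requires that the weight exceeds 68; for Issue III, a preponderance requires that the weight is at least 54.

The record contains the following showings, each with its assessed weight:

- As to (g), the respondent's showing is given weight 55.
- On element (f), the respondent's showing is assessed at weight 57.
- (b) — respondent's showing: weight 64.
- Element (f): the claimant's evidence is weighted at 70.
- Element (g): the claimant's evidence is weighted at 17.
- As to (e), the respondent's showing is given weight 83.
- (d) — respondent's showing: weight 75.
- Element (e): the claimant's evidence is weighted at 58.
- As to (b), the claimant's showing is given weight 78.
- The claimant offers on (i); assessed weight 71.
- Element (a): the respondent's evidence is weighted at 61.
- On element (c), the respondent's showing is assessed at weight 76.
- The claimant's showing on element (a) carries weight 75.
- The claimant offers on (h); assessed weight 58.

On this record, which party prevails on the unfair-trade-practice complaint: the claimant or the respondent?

respondent

— Issue I —
Stage I.1 — burden on claimant; standard: clear and convincing evidence (weight is at least 75).
    (a): 75 (respondent's 61 disregarded) ≥ 75 [met]
    (b): 78 (respondent's 64 disregarded) ≥ 75 [met]
  All elements met. The burden passes to the respondent.
Stage I.2 — burden on respondent; standard: clear and convincing evidence (weight is at least 75).
    (c): 76 ≥ 75 [met]
    (d): 75 ≥ 75 [met]
  All elements met at the final stage.
Every stage carried; the respondent prevails on this issue.
— Issue II —
Stage II.1 (claimant, the balance of probabilities, weight is at least 53): (e) 58 (respondent's 83 disregarded) ≥ 53 — meets.
  All elements met. The burden passes to the respondent.
Stage II.2 (respondent, the balance of probabilities, weight is at least 53): (f) 57 (claimant's 70 disregarded) ≥ 53 — meets; (g) 55 (claimant's 17 disregarded) ≥ 53 — meets.
  Stage II.2 carried; the final stage is satisfied.
Every stage carried; the respondent prevails on this issue.
— Issue III —
Stage III.1 — burden on claimant; standard: a preponderance (weight is at least 54).
    (h): 58 ≥ 54 [met]
  Stage III.1 carried; the burden remains with the claimant.
Stage III.2 — burden on claimant; standard: a clear and cogent showing (weight exceeds 68).
    (i): 71 > 68 [met]
  Stage III.2 carried; the final stage is satisfied.
Every stage carried; the claimant prevails on this issue.
Per-issue: Issue I → respondent; Issue II → respondent; Issue III → claimant. The claimant must prevail on every issue; overall, the respondent prevails.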